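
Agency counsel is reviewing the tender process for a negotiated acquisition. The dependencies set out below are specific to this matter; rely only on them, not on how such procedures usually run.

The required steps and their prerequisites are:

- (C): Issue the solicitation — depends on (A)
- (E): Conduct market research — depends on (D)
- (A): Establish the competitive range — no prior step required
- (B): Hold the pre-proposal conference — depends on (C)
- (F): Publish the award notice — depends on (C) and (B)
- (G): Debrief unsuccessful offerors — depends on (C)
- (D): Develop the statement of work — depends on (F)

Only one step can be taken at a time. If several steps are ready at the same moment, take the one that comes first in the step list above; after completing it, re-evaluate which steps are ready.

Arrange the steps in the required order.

(A) is the only step with nothing outstanding, so it goes first.
That leaves (C) as the only ready step → (C).
Ready: (B) and (G). (B) is listed earlier → (B).
Now (F) and (G) have their prerequisites met. (F) is listed earlier, so (F) next.
(G) and (D) are both available; (G) is listed earlier → (G).
(D) needed (F), now all done → (D).
(E) needed (D), now all done → (E).

(A), (C), (B), (F), (G), (D), (E)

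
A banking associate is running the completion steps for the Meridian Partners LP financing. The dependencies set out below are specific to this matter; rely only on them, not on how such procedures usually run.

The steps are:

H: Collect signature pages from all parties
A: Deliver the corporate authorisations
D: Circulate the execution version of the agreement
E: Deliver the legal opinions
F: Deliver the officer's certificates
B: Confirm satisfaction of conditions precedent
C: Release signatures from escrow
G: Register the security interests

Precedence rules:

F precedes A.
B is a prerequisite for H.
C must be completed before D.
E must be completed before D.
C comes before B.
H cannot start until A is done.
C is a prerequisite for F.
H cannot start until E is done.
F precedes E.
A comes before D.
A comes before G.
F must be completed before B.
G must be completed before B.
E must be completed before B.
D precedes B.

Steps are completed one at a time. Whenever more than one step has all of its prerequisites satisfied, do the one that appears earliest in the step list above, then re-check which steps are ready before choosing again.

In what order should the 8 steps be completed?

C → F → A → E → D → G → B → H

C is the only step with nothing outstanding, so it goes first.
That leaves F as the only ready step → F.
Now A and E have their prerequisites met. A is listed earlier, so A next.
G now also ready, so the ready set is {E, G}; E is listed earlier → E.
D and G are both available; D is listed earlier → D.
That leaves G as the only ready step → G.
B needed D, E, F, C and G, now all done → B.
Next only H has its prerequisites met → H.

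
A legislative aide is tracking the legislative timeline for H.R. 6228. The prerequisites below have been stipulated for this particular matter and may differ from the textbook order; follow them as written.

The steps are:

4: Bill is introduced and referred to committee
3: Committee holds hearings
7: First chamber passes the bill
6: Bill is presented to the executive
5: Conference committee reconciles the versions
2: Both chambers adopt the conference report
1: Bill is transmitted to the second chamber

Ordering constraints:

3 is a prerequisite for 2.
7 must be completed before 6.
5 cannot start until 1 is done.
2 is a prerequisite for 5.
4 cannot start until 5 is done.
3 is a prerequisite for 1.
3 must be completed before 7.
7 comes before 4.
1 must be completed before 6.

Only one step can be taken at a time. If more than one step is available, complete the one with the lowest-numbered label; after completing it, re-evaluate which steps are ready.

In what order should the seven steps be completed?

3 1 2 5 7 4 6

3 has no prerequisites → 3 first.
Now 1, 2 and 7 have their prerequisites met. 1 has the earlier label, so 1 next.
Ready: 2 and 7. 2 has the earlier label → 2.
5 now also ready, so the ready set is {5, 7}; 5 has the earlier label → 5.
7 needed 3, now all done → 7.
Now 4 and 6 have their prerequisites met. 4 has the earlier label, so 4 next.
6 needed 1 and 7, now all done → 6.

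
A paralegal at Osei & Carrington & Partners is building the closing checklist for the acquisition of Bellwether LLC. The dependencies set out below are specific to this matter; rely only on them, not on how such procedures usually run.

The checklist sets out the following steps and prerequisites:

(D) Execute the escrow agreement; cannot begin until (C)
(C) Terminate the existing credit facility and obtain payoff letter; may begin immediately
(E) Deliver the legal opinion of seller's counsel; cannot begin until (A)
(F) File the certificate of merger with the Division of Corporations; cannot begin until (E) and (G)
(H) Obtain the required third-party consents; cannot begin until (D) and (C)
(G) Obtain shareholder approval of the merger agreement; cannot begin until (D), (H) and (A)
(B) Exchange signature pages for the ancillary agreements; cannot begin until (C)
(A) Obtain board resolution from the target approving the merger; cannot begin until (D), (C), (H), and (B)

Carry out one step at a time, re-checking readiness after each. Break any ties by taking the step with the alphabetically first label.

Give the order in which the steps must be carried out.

(C) is the only step with nothing outstanding, so it goes first.
(B) and (D) are both available; (B) has the earlier label → (B).
That leaves (D) as the only ready step → (D).
(H) is the only step now ready → (H).
Next only (A) has its prerequisites met → (A).
Ready: (E) and (G). (E) has the earlier label → (E).
(G) needed (A), (D) and (H), now all done → (G).
Next only (F) has its prerequisites met → (F).

(C), (B), (D), (H), (A), (E), (G), (F)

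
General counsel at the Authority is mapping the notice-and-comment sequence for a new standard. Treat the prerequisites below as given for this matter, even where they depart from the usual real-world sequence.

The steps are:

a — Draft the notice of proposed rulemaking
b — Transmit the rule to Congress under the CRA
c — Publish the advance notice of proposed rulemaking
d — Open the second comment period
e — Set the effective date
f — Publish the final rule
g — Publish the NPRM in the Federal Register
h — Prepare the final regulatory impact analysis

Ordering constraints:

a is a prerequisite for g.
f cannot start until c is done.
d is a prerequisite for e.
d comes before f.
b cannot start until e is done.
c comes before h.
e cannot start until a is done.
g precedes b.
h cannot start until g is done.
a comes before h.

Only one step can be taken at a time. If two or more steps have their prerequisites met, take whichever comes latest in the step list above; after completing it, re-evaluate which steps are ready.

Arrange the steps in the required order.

d, c, f, a, g, h, e, b

Nothing is required for d, c and a. d is listed later → d first.
c and a are both available; c is listed later → c.
f now also ready, so the ready set is {f, a}; f is listed later → f.
a is the only step now ready → a.
g and e are both available; g is listed later → g.
Now h and e have their prerequisites met. h is listed later, so h next.
e needed d and a, now all done → e.
b needed g and e, now all done → b.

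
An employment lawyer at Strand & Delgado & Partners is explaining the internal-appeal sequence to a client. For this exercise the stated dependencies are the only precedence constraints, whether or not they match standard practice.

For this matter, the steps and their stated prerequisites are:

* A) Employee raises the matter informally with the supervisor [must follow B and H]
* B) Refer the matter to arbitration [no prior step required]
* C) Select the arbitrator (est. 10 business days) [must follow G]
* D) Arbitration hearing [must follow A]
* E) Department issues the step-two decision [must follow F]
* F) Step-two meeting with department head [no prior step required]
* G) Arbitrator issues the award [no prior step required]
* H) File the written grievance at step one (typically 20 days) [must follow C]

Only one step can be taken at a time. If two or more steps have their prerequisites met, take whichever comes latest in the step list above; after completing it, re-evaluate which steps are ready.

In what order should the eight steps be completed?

G, F and B have no prerequisites; G is listed later, so G is first.
Ready: F, C and B. F is listed later → F.
E now also ready, so the ready set is {E, C, B}; E is listed later → E.
Now C and B have their prerequisites met. C is listed later, so C next.
H now also ready, so the ready set is {H, B}; H is listed later → H.
Next only B has its prerequisites met → B.
A is the only step now ready → A.
D is the only step now ready → D.

G F E C H B A D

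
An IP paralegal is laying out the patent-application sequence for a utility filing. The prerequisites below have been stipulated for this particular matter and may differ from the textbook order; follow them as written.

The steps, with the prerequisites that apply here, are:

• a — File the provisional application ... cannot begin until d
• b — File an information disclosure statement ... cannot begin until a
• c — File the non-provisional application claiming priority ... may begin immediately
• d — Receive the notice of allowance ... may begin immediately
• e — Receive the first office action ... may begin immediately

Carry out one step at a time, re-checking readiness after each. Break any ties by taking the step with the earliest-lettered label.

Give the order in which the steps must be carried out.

c, d and e have no prerequisites; c has the earlier label, so c is first.
Ready: d and e. d has the earlier label → d.
a now also ready, so the ready set is {a, e}; a has the earlier label → a.
Ready: b and e. b has the earlier label → b.
e is the only step now ready → e.

c, d, a, b, e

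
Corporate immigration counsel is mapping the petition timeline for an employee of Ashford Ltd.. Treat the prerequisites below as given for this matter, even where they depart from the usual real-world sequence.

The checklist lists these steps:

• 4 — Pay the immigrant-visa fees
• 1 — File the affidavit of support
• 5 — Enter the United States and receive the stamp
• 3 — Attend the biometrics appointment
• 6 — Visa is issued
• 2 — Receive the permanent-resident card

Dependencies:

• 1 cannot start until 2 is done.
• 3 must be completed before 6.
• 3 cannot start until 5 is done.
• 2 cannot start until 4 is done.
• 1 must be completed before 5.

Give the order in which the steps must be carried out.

4 is the only step with nothing outstanding, so it goes first.
2 needed 4, now all done → 2.
1 needed 2, now all done → 1.
5 is the only step now ready → 5.
3 needed 5, now all done → 3.
That leaves 6 as the only ready step → 6.

4, 2, 1, 5, 3, 6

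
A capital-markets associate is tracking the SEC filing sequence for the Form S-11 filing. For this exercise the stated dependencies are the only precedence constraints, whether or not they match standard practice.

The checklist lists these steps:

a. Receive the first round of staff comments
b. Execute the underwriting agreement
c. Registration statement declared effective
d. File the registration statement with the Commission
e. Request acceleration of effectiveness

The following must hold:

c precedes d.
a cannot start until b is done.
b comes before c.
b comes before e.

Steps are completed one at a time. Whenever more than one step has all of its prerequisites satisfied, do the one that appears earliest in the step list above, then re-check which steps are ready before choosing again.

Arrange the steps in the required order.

b → a → c → d → e

b has no prerequisites → b first.
Now a, c and e have their prerequisites met. a is listed earlier, so a next.
Now c and e have their prerequisites met. c is listed earlier, so c next.
d and e are both available; d is listed earlier → d.
That leaves e as the only ready step → e.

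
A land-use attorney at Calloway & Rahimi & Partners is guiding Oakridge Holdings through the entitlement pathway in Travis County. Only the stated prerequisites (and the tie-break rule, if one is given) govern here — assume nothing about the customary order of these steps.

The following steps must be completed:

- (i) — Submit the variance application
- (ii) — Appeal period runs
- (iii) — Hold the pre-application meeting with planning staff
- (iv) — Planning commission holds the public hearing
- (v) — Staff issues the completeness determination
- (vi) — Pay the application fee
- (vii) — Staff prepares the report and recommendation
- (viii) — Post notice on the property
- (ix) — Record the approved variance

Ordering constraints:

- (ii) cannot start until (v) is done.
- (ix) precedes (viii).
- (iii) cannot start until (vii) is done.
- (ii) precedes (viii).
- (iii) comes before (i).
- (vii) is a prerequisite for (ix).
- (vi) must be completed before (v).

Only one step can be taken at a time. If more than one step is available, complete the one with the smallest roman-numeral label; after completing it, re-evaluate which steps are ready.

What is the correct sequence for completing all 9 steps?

(iv), (vi), (v), (ii), (vii), (iii), (i), (ix), (viii)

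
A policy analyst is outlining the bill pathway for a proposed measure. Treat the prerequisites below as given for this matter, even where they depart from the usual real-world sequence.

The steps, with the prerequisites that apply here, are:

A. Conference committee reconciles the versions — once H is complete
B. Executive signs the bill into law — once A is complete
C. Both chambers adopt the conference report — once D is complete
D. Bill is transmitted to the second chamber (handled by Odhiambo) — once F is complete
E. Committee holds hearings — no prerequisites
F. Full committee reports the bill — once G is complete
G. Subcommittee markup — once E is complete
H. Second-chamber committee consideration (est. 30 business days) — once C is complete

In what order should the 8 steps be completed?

E is the only step with nothing outstanding, so it goes first.
G is the only step now ready → G.
F needed G, now all done → F.
D needed F, now all done → D.
C is the only step now ready → C.
H needed C, now all done → H.
That leaves A as the only ready step → A.
That leaves B as the only ready step → B.

E → G → F → D → C → H → A → B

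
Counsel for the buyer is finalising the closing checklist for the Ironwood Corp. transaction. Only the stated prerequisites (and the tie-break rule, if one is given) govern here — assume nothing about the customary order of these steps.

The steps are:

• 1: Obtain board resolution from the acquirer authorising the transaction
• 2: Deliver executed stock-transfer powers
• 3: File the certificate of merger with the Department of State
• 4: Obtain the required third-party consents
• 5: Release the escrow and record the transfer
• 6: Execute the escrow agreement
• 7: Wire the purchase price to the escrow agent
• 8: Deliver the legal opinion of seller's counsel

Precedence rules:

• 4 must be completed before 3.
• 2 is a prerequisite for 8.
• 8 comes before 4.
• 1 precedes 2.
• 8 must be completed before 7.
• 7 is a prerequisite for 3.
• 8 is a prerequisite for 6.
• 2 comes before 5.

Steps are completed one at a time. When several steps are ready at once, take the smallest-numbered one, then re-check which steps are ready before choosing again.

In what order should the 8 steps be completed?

1 is the only step with nothing outstanding, so it goes first.
2 needed 1, now all done → 2.
Now 5 and 8 have their prerequisites met. 5 has the earlier label, so 5 next.
8 needed 2, now all done → 8.
Ready: 4, 6 and 7. 4 has the earlier label → 4.
6 and 7 are both available; 6 has the earlier label → 6.
That leaves 7 as the only ready step → 7.
Next only 3 has its prerequisites met → 3.

1 2 5 8 4 6 7 3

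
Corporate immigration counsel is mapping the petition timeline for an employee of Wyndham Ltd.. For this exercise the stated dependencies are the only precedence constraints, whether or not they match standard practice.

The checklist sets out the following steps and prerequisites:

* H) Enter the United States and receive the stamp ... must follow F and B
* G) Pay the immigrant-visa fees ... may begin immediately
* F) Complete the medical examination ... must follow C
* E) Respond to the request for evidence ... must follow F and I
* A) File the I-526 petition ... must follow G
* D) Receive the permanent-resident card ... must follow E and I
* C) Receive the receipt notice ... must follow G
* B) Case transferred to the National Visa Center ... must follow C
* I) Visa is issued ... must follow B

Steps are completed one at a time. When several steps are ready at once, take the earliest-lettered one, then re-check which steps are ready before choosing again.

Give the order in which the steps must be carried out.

G, A, C, B, F, H, I, E, D

Only G has no prerequisites, so it is first.
Now A and C have their prerequisites met. A has the earlier label, so A next.
C needed G, now all done → C.
Ready: B and F. B has the earlier label → B.
I now also ready, so the ready set is {F, I}; F has the earlier label → F.
Now H and I have their prerequisites met. H has the earlier label, so H next.
Next only I has its prerequisites met → I.
E is the only step now ready → E.
D needed E and I, now all done → D.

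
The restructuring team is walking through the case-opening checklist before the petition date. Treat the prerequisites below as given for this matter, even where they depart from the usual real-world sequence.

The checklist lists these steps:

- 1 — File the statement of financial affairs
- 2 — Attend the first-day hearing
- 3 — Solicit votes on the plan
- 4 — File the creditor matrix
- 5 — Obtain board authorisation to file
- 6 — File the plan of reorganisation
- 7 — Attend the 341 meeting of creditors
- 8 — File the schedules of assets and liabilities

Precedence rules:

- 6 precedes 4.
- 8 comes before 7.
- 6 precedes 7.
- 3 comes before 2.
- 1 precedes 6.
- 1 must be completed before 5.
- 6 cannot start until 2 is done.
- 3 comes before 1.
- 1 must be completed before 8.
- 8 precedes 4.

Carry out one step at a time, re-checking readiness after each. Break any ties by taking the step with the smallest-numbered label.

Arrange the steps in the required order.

3 1 2 5 6 8 4 7

3 is the only step with nothing outstanding, so it goes first.
Ready: 1 and 2. 1 has the earlier label → 1.
2, 5 and 8 are all available; 2 has the earlier label → 2.
6 now also ready, so the ready set is {5, 6, 8}; 5 has the earlier label → 5.
Now 6 and 8 have their prerequisites met. 6 has the earlier label, so 6 next.
8 needed 1, now all done → 8.
Ready: 4 and 7. 4 has the earlier label → 4.
That leaves 7 as the only ready step → 7.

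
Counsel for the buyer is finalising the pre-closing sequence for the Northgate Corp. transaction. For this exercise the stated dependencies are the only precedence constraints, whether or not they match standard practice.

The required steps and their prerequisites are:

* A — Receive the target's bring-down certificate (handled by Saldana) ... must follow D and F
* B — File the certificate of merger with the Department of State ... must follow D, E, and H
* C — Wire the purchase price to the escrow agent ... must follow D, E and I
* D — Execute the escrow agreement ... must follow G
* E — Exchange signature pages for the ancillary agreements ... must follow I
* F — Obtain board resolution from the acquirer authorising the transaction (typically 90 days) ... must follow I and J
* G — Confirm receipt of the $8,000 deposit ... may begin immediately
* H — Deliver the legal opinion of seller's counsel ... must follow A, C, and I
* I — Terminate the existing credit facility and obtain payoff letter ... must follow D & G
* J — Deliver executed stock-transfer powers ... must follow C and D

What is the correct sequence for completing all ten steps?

G → D → I → E → C → J → F → A → H → B

G has no prerequisites → G first.
D needed G, now all done → D.
That leaves I as the only ready step → I.
E needed I, now all done → E.
C needed D, E and I, now all done → C.
Next only J has its prerequisites met → J.
F is the only step now ready → F.
A needed D and F, now all done → A.
H needed A, C and I, now all done → H.
B needed D, E and H, now all done → B.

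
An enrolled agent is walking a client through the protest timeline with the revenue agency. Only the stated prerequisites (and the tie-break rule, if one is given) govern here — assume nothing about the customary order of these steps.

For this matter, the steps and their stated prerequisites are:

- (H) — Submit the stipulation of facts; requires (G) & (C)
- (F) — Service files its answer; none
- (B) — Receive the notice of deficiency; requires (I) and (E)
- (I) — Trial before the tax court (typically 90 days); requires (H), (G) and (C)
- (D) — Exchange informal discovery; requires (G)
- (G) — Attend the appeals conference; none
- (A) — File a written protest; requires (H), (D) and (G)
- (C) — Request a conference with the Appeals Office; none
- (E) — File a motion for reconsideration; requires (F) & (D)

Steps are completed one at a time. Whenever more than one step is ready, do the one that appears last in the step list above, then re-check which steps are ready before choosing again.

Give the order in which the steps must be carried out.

(C), (G) and (F) have no prerequisites; (C) is listed later, so (C) is first.
(G) and (F) are both available; (G) is listed later → (G).
(D), (F) and (H) are all available; (D) is listed later → (D).
(F) and (H) are both available; (F) is listed later → (F).
(E) now also ready, so the ready set is {(E), (H)}; (E) is listed later → (E).
Next only (H) has its prerequisites met → (H).
Ready: (A) and (I). (A) is listed later → (A).
(I) needed (C), (G) and (H), now all done → (I).
(B) is the only step now ready → (B).

(C), (G), (D), (F), (E), (H), (A), (I), (B)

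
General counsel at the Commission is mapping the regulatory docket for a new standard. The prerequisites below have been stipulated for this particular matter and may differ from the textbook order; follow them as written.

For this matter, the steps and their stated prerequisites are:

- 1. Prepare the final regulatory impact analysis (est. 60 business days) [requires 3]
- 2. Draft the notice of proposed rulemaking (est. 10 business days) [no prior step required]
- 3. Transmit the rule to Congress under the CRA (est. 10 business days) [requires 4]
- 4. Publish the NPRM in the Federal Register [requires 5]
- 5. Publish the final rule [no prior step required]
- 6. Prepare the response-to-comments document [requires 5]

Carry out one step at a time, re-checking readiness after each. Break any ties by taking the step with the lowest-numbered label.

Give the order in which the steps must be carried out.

2 5 4 3 1 6

2 and 5 have no prerequisites; 2 has the earlier label, so 2 is first.
Next only 5 has its prerequisites met → 5.
Ready: 4 and 6. 4 has the earlier label → 4.
Ready: 3 and 6. 3 has the earlier label → 3.
Now 1 and 6 have their prerequisites met. 1 has the earlier label, so 1 next.
6 is the only step now ready → 6.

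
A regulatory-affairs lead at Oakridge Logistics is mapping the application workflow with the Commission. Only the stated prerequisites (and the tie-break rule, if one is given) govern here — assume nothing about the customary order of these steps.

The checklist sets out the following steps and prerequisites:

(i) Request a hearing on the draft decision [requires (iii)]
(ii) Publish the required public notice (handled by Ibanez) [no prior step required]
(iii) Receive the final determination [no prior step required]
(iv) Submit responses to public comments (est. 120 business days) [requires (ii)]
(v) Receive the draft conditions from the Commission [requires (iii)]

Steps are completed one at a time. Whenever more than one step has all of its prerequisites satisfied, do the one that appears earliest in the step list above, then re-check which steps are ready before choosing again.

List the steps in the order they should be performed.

(ii), (iii), (i), (iv), (v)

Nothing is required for (ii) and (iii). (ii) is listed earlier → (ii) first.
Ready: (iii) and (iv). (iii) is listed earlier → (iii).
(i) and (v) now also ready, so the ready set is {(i), (iv), (v)}; (i) is listed earlier → (i).
(iv) and (v) are both available; (iv) is listed earlier → (iv).
(v) needed (iii), now all done → (v).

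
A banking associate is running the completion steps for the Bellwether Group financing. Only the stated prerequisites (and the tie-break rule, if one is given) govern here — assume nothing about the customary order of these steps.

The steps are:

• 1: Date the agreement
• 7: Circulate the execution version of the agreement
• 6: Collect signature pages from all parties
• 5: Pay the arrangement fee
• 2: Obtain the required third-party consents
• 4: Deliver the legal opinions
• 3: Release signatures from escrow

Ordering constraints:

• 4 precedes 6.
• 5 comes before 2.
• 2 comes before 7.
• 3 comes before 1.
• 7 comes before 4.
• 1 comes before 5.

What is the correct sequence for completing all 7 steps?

3 1 5 2 7 4 6

3 is the only step with nothing outstanding, so it goes first.
Next only 1 has its prerequisites met → 1.
Next only 5 has its prerequisites met → 5.
2 needed 5, now all done → 2.
7 is the only step now ready → 7.
Next only 4 has its prerequisites met → 4.
6 needed 4, now all done → 6.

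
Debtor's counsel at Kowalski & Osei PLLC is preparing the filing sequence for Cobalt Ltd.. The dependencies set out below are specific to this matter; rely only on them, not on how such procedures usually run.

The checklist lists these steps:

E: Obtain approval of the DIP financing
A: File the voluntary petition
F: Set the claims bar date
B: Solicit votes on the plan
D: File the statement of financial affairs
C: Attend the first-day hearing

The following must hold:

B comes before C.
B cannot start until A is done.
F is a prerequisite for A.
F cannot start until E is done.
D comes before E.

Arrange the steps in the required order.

D → E → F → A → B → C

D has no prerequisites → D first.
E is the only step now ready → E.
F needed E, now all done → F.
Next only A has its prerequisites met → A.
That leaves B as the only ready step → B.
That leaves C as the only ready step → C.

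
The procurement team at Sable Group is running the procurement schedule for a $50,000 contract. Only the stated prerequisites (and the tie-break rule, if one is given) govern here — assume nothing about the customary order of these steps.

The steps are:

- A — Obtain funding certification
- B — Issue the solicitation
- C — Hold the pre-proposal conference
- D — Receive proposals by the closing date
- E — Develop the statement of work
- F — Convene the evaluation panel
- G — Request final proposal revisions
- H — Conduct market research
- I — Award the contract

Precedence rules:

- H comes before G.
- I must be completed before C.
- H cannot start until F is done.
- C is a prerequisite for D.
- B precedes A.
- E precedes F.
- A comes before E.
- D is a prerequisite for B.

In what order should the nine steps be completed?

I, C, D, B, A, E, F, H, G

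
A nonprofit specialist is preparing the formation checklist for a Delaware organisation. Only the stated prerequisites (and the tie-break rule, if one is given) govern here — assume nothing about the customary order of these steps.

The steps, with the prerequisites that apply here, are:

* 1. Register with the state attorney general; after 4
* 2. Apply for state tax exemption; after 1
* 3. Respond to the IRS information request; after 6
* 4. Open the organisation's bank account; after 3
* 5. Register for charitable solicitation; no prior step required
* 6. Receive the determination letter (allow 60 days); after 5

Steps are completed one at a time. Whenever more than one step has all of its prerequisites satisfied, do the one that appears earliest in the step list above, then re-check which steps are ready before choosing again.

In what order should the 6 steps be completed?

5 6 3 4 1 2

5 is the only step with nothing outstanding, so it goes first.
Next only 6 has its prerequisites met → 6.
That leaves 3 as the only ready step → 3.
4 needed 3, now all done → 4.
1 is the only step now ready → 1.
2 needed 1, now all done → 2.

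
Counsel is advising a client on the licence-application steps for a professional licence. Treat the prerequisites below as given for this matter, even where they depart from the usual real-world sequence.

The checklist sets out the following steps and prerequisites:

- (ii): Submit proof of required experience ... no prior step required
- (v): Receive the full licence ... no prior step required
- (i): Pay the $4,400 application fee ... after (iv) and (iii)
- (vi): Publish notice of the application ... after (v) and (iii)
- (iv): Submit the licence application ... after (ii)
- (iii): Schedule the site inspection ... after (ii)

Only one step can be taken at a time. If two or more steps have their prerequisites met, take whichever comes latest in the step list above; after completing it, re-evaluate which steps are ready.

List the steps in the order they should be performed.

(v) and (ii) have no prerequisites; (v) is listed later, so (v) is first.
Next only (ii) has its prerequisites met → (ii).
Now (iii) and (iv) have their prerequisites met. (iii) is listed later, so (iii) next.
(iv) and (vi) are both available; (iv) is listed later → (iv).
Ready: (vi) and (i). (vi) is listed later → (vi).
(i) needed (iii) and (iv), now all done → (i).

(v), (ii), (iii), (iv), (vi), (i)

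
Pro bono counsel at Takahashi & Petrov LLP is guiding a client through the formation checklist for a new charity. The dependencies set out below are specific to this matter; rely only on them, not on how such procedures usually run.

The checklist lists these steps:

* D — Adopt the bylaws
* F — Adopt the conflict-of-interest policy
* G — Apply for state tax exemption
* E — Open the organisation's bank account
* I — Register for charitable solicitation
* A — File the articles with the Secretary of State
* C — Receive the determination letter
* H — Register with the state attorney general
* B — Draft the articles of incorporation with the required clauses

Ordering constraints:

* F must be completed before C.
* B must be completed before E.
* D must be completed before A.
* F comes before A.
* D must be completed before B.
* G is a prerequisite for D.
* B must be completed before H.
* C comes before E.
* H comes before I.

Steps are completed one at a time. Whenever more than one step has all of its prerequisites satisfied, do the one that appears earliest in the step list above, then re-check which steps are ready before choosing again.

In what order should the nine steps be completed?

F and G have no prerequisites; F is listed earlier, so F is first.
Ready: G and C. G is listed earlier → G.
D now also ready, so the ready set is {D, C}; D is listed earlier → D.
A, C and B are all available; A is listed earlier → A.
Now C and B have their prerequisites met. C is listed earlier, so C next.
That leaves B as the only ready step → B.
Ready: E and H. E is listed earlier → E.
That leaves H as the only ready step → H.
I needed H, now all done → I.

F G D A C B E H I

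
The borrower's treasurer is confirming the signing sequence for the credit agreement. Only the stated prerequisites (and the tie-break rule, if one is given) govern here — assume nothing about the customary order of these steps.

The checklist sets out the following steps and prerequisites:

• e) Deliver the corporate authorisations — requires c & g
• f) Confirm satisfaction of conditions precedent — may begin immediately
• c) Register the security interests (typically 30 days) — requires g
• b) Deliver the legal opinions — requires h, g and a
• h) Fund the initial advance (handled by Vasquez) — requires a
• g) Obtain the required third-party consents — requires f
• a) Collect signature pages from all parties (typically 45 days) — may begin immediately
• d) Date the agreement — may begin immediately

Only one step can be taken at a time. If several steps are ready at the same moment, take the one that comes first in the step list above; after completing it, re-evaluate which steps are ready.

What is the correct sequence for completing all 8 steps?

f, a and d have no prerequisites; f is listed earlier, so f is first.
g, a and d are all available; g is listed earlier → g.
c now also ready, so the ready set is {c, a, d}; c is listed earlier → c.
e now also ready, so the ready set is {e, a, d}; e is listed earlier → e.
Ready: a and d. a is listed earlier → a.
Now h and d have their prerequisites met. h is listed earlier, so h next.
b and d are both available; b is listed earlier → b.
d is the only step now ready → d.

f, g, c, e, a, h, b, d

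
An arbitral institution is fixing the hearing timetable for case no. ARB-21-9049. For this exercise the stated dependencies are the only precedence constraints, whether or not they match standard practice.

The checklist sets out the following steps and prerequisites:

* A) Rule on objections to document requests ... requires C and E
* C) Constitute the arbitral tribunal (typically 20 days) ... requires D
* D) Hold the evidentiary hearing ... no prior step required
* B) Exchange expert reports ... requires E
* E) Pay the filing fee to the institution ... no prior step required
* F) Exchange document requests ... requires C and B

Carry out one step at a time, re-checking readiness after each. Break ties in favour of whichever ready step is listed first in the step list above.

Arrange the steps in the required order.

D, C, E, A, B, F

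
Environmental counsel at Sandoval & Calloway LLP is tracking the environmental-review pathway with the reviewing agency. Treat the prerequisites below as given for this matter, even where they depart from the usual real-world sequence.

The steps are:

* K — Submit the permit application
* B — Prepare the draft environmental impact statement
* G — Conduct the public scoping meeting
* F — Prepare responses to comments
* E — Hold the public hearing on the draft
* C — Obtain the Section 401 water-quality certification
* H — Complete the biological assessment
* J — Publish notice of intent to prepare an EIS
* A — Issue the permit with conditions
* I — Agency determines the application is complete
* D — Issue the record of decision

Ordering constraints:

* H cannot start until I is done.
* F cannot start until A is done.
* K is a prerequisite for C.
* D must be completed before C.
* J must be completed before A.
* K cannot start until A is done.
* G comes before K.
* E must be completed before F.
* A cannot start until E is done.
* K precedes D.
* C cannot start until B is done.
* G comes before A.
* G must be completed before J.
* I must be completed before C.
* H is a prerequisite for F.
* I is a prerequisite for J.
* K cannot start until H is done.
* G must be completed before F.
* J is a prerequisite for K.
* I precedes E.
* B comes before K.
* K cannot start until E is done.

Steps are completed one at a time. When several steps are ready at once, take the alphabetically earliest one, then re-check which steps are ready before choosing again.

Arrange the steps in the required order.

B → G → I → E → H → J → A → F → K → D → C

B, G and I have no prerequisites; B has the earlier label, so B is first.
G and I are both available; G has the earlier label → G.
That leaves I as the only ready step → I.
Ready: E, H and J. E has the earlier label → E.
Ready: H and J. H has the earlier label → H.
J needed G and I, now all done → J.
Next only A has its prerequisites met → A.
F and K are both available; F has the earlier label → F.
K needed A, B, E, G, H and J, now all done → K.
That leaves D as the only ready step → D.
That leaves C as the only ready step → C.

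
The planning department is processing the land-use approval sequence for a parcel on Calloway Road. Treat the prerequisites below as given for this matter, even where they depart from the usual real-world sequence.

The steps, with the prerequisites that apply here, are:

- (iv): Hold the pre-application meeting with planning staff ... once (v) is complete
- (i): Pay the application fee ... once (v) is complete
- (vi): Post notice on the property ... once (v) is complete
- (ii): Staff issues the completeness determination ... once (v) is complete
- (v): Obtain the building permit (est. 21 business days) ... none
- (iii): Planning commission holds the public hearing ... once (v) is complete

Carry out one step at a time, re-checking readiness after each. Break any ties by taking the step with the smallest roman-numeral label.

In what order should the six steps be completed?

(v), (i), (ii), (iii), (iv), (vi)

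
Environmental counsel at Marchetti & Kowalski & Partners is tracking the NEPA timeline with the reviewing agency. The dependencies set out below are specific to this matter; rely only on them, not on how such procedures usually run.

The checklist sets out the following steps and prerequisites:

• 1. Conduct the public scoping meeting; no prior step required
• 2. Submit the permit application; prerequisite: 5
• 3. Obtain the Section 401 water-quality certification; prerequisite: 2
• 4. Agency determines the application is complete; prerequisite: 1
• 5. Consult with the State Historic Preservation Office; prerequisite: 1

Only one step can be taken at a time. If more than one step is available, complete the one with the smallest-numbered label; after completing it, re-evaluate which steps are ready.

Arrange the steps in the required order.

1 is the only step with nothing outstanding, so it goes first.
Ready: 4 and 5. 4 has the earlier label → 4.
5 needed 1, now all done → 5.
2 needed 5, now all done → 2.
That leaves 3 as the only ready step → 3.

1 4 5 2 3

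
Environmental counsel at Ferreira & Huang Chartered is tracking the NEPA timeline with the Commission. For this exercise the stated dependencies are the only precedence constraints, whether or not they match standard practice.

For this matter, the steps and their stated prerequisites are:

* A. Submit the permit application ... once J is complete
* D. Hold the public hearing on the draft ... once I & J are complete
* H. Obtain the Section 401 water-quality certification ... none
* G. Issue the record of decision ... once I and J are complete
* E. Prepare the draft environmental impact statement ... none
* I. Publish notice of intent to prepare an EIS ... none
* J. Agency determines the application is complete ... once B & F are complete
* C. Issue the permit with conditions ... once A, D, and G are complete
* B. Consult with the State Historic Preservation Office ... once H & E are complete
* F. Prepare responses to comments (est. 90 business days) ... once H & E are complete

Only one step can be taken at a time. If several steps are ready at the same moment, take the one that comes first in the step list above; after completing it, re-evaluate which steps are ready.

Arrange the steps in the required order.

H → E → I → B → F → J → A → D → G → C

Nothing is required for H, E and I. H is listed earlier → H first.
Now E and I have their prerequisites met. E is listed earlier, so E next.
Now I, B and F have their prerequisites met. I is listed earlier, so I next.
Now B and F have their prerequisites met. B is listed earlier, so B next.
F needed H and E, now all done → F.
J is the only step now ready → J.
Now A, D and G have their prerequisites met. A is listed earlier, so A next.
D and G are both available; D is listed earlier → D.
G is the only step now ready → G.
C needed A, D and G, now all done → C.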